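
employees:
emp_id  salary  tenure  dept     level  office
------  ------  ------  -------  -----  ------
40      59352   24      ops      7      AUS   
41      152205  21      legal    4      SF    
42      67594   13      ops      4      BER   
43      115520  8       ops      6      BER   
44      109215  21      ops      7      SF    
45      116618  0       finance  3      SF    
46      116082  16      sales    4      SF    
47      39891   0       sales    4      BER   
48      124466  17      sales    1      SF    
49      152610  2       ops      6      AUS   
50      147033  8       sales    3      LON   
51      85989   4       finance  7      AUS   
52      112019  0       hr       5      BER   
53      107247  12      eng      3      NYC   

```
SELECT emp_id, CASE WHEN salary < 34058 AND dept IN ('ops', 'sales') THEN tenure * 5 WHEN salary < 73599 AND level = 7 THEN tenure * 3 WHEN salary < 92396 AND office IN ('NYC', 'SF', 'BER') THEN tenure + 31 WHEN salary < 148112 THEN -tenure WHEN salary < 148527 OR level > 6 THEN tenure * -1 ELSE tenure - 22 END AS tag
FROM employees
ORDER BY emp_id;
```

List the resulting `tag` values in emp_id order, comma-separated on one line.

72, -1, 44, -8, -21, 0, -16, 31, -17, -20, -8, -4, 0, -12

emp_id=40: salary < 73599 AND level = 7 → 72
emp_id=41: ELSE → -1
emp_id=42: salary < 92396 AND office IN ('NYC', 'SF', 'BER') → 44
emp_id=43: salary < 148112 → -8
emp_id=44: salary < 148112 → -21
emp_id=45: salary < 148112 → 0
emp_id=46: salary < 148112 → -16
emp_id=47: salary < 92396 AND office IN ('NYC', 'SF', 'BER') → 31
emp_id=48: salary < 148112 → -17
emp_id=49: ELSE → -20
emp_id=50: salary < 148112 → -8
emp_id=51: salary < 148112 → -4
emp_id=52: salary < 148112 → 0
emp_id=53: salary < 148112 → -12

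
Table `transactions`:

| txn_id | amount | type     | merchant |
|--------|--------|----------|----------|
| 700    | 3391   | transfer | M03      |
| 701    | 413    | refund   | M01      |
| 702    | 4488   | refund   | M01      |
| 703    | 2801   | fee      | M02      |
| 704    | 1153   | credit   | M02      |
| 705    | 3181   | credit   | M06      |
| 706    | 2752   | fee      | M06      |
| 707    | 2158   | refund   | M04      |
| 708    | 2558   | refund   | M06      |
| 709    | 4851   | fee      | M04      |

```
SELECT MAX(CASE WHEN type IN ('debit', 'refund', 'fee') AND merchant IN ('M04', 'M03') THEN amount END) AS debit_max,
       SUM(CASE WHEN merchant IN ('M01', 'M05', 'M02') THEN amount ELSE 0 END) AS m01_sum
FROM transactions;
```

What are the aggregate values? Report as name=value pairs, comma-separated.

[debit_max: type IN ('debit', 'refund', 'fee') AND merchant IN ('M04', 'M03')]
txn_id=700: ✗
txn_id=701: ✗
txn_id=702: ✗
txn_id=703: ✗
txn_id=704: ✗
txn_id=705: ✗
txn_id=706: ✗
txn_id=707: ✓ → 2158
txn_id=708: ✗
txn_id=709: ✓ → 4851
debit_max = MAX(2158, 4851) = 4851
—
[m01_sum: merchant IN ('M01', 'M05', 'M02')]
txn_id=700: ✗
txn_id=701: ✓ → 413
txn_id=702: ✓ → 4488
txn_id=703: ✓ → 2801
txn_id=704: ✓ → 1153
txn_id=705: ✗
txn_id=706: ✗
txn_id=707: ✗
txn_id=708: ✗
txn_id=709: ✗
m01_sum = 413 + 4488 + 2801 + 1153 = 8855

debit_max=4851, m01_sum=8855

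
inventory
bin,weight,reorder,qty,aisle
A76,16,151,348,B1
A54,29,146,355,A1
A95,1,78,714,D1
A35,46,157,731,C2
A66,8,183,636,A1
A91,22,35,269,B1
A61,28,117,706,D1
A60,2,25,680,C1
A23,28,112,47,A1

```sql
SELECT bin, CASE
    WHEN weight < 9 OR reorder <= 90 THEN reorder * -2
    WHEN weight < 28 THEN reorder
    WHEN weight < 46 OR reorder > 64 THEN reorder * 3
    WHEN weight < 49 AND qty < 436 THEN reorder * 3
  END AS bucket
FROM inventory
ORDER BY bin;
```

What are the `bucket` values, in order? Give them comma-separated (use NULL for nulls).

336, 471, 438, -50, 351, -366, 151, -70, -156

bin=A23: weight < 46 OR reorder > 64 → 336
bin=A35: weight < 46 OR reorder > 64 → 471
bin=A54: weight < 46 OR reorder > 64 → 438
bin=A60: weight < 9 OR reorder <= 90 → -50
bin=A61: weight < 46 OR reorder > 64 → 351
bin=A66: weight < 9 OR reorder <= 90 → -366
bin=A76: weight < 28 → 151
bin=A91: weight < 9 OR reorder <= 90 → -70
bin=A95: weight < 9 OR reorder <= 90 → -156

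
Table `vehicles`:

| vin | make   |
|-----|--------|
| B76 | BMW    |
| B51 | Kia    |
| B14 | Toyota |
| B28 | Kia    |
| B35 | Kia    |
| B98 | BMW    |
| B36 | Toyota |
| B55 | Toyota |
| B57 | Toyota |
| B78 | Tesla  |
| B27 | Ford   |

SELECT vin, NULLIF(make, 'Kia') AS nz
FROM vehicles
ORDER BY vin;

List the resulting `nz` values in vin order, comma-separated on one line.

Toyota, Ford, NULL, NULL, Toyota, NULL, Toyota, Toyota, BMW, Tesla, BMW

vin=B14: make=Toyota vs Kia: differ → Toyota
vin=B27: make=Ford vs Kia: differ → Ford
vin=B28: make=Kia vs Kia: equal → NULL
vin=B35: make=Kia vs Kia: equal → NULL
vin=B36: make=Toyota vs Kia: differ → Toyota
vin=B51: make=Kia vs Kia: equal → NULL
vin=B55: make=Toyota vs Kia: differ → Toyota
vin=B57: make=Toyota vs Kia: differ → Toyota
vin=B76: make=BMW vs Kia: differ → BMW
vin=B78: make=Tesla vs Kia: differ → Tesla
vin=B98: make=BMW vs Kia: differ → BMW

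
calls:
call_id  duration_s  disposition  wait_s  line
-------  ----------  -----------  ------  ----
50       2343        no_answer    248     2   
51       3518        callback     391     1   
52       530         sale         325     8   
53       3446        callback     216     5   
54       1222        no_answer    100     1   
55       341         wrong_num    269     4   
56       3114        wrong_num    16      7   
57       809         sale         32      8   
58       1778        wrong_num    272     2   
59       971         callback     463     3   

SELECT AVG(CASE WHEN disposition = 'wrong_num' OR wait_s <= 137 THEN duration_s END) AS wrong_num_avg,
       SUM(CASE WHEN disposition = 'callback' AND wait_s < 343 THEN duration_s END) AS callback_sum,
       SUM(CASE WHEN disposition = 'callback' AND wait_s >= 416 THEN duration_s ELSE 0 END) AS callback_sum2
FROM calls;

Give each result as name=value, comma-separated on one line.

wrong_num_avg=1452.8, callback_sum=3446, callback_sum2=971

[wrong_num_avg: disposition = 'wrong_num' OR wait_s <= 137]
call_id=50: ✗
call_id=51: ✗
call_id=52: ✗
call_id=53: ✗
call_id=54: ✓ → 1222
call_id=55: ✓ → 341
call_id=56: ✓ → 3114
call_id=57: ✓ → 809
call_id=58: ✓ → 1778
call_id=59: ✗
wrong_num_avg = (1222 + 341 + 3114 + 809 + 1778) / 5 = 1452.8
—
[callback_sum: disposition = 'callback' AND wait_s < 343]
call_id=50: ✗
call_id=51: ✗
call_id=52: ✗
call_id=53: ✓ → 3446
call_id=54: ✗
call_id=55: ✗
call_id=56: ✗
call_id=57: ✗
call_id=58: ✗
call_id=59: ✗
callback_sum = 3446
—
[callback_sum2: disposition = 'callback' AND wait_s >= 416]
call_id=50: ✗
call_id=51: ✗
call_id=52: ✗
call_id=53: ✗
call_id=54: ✗
call_id=55: ✗
call_id=56: ✗
call_id=57: ✗
call_id=58: ✗
call_id=59: ✓ → 971
callback_sum2 = 971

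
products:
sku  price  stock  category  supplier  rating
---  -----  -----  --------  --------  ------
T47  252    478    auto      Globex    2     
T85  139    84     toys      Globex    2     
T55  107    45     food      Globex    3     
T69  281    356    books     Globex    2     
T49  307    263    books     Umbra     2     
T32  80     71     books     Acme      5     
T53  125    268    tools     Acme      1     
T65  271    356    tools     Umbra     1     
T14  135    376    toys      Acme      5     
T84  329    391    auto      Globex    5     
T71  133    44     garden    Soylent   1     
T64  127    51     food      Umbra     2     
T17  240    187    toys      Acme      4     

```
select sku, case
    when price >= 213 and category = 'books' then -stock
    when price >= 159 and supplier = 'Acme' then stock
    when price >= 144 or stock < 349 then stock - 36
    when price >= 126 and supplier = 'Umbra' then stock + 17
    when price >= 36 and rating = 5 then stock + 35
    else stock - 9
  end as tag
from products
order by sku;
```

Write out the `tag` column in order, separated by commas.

sku=T14: price >= 36 and rating = 5 → 411
sku=T17: price >= 159 and supplier = 'Acme' → 187
sku=T32: price >= 144 or stock < 349 → 35
sku=T47: price >= 144 or stock < 349 → 442
sku=T49: price >= 213 and category = 'books' → -263
sku=T53: price >= 144 or stock < 349 → 232
sku=T55: price >= 144 or stock < 349 → 9
sku=T64: price >= 144 or stock < 349 → 15
sku=T65: price >= 144 or stock < 349 → 320
sku=T69: price >= 213 and category = 'books' → -356
sku=T71: price >= 144 or stock < 349 → 8
sku=T84: price >= 144 or stock < 349 → 355
sku=T85: price >= 144 or stock < 349 → 48

411, 187, 35, 442, -263, 232, 9, 15, 320, -356, 8, 355, 48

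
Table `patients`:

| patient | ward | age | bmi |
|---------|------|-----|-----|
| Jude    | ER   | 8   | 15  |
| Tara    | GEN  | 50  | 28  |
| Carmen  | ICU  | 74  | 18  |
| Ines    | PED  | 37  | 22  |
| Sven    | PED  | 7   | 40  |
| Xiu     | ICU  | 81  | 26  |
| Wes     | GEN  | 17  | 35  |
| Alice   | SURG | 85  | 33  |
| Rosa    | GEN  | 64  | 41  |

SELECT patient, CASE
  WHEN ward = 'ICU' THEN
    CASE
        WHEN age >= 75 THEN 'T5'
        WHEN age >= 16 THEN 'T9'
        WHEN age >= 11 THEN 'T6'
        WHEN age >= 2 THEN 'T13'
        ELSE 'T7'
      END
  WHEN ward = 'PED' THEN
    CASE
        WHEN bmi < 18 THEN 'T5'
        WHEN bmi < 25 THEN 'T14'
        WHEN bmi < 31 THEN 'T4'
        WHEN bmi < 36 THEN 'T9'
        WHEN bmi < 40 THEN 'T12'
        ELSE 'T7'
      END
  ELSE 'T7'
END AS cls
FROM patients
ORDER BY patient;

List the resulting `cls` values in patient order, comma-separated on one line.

T7, T9, T14, T7, T7, T7, T7, T7, T5

patient=Alice: ward='SURG' → outer ELSE → T7
patient=Carmen: ward='ICU' → inner[age >= 16] → T9
patient=Ines: ward='PED' → inner[bmi < 25] → T14
patient=Jude: ward='ER' → outer ELSE → T7
patient=Rosa: ward='GEN' → outer ELSE → T7
patient=Sven: ward='PED' → inner[ELSE] → T7
patient=Tara: ward='GEN' → outer ELSE → T7
patient=Wes: ward='GEN' → outer ELSE → T7
patient=Xiu: ward='ICU' → inner[age >= 75] → T5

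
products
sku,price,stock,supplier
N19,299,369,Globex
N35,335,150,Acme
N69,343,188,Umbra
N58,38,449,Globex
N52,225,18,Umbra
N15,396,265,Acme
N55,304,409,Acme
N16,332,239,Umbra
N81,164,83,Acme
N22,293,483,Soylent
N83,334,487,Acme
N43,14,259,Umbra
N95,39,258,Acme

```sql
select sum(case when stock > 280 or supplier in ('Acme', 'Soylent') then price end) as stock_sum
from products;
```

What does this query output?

2202

sku=N19: ✓ → 299
sku=N35: ✓ → 335
sku=N69: ✗
sku=N58: ✓ → 38
sku=N52: ✗
sku=N15: ✓ → 396
sku=N55: ✓ → 304
sku=N16: ✗
sku=N81: ✓ → 164
sku=N22: ✓ → 293
sku=N83: ✓ → 334
sku=N43: ✗
sku=N95: ✓ → 39
stock_sum = 299 + 335 + 38 + 396 + 304 + 164 + 293 + 334 + 39 = 2202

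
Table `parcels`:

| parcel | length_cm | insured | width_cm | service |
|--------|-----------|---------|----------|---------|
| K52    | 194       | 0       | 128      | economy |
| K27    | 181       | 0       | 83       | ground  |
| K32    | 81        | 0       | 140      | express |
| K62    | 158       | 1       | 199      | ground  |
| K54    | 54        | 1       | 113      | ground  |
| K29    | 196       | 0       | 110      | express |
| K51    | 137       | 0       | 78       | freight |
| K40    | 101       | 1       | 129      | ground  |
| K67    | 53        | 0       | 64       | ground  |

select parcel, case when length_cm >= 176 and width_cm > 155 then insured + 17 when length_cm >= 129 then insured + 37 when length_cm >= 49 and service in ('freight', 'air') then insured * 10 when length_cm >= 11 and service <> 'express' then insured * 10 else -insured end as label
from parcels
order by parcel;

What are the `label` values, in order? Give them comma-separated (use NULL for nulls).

37, 37, 0, 10, 37, 37, 10, 38, 0

parcel=K27: length_cm >= 129 → 37
parcel=K29: length_cm >= 129 → 37
parcel=K32: ELSE → 0
parcel=K40: length_cm >= 11 and service <> 'express' → 10
parcel=K51: length_cm >= 129 → 37
parcel=K52: length_cm >= 129 → 37
parcel=K54: length_cm >= 11 and service <> 'express' → 10
parcel=K62: length_cm >= 129 → 38
parcel=K67: length_cm >= 11 and service <> 'express' → 0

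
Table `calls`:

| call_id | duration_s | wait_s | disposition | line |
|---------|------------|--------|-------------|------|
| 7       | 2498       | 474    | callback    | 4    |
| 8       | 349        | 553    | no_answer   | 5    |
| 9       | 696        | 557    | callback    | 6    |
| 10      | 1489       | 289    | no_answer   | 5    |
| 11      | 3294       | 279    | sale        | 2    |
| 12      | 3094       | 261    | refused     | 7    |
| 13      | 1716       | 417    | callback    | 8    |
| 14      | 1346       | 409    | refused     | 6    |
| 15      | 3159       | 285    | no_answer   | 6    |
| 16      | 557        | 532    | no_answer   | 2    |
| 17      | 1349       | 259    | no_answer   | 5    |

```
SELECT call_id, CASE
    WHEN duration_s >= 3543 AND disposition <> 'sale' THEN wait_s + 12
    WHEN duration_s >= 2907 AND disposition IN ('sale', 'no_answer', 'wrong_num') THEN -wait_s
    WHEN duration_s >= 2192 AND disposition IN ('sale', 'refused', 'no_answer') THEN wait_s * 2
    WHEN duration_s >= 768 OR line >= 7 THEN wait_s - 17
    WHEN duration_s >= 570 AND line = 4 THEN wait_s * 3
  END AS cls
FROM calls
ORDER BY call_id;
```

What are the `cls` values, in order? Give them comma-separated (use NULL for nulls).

call_id=7: duration_s >= 768 OR line >= 7 → 457
call_id=8: (no match → NULL) → NULL
call_id=9: (no match → NULL) → NULL
call_id=10: duration_s >= 768 OR line >= 7 → 272
call_id=11: duration_s >= 2907 AND disposition IN ('sale', 'no_answer', 'wrong_num') → -279
call_id=12: duration_s >= 2192 AND disposition IN ('sale', 'refused', 'no_answer') → 522
call_id=13: duration_s >= 768 OR line >= 7 → 400
call_id=14: duration_s >= 768 OR line >= 7 → 392
call_id=15: duration_s >= 2907 AND disposition IN ('sale', 'no_answer', 'wrong_num') → -285
call_id=16: (no match → NULL) → NULL
call_id=17: duration_s >= 768 OR line >= 7 → 242

457, NULL, NULL, 272, -279, 522, 400, 392, -285, NULL, 242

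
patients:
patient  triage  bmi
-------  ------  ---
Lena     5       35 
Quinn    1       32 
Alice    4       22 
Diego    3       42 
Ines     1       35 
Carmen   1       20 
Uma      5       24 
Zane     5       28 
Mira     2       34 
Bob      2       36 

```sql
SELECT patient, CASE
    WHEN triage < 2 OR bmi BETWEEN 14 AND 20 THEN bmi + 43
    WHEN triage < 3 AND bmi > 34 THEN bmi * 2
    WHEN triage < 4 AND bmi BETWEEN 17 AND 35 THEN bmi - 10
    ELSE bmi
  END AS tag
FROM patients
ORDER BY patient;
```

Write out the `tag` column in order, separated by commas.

22, 72, 63, 42, 78, 35, 24, 75, 24, 28

patient=Alice: ELSE → 22
patient=Bob: triage < 3 AND bmi > 34 → 72
patient=Carmen: triage < 2 OR bmi BETWEEN 14 AND 20 → 63
patient=Diego: ELSE → 42
patient=Ines: triage < 2 OR bmi BETWEEN 14 AND 20 → 78
patient=Lena: ELSE → 35
patient=Mira: triage < 4 AND bmi BETWEEN 17 AND 35 → 24
patient=Quinn: triage < 2 OR bmi BETWEEN 14 AND 20 → 75
patient=Uma: ELSE → 24
patient=Zane: ELSE → 28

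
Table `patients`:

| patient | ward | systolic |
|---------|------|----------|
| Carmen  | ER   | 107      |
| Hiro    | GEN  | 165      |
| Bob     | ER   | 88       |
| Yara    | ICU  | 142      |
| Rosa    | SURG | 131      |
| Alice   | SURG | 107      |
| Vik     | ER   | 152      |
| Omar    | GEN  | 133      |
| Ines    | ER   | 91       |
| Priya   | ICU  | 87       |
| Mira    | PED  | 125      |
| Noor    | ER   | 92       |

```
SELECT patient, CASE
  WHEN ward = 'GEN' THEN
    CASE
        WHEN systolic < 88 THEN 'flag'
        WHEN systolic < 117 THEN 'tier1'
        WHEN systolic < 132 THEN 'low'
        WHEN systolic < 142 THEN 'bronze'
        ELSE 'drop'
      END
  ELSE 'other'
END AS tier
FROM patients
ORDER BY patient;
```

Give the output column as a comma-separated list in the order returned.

patient=Alice: ward='SURG' → outer ELSE → other
patient=Bob: ward='ER' → outer ELSE → other
patient=Carmen: ward='ER' → outer ELSE → other
patient=Hiro: ward='GEN' → inner[ELSE] → drop
patient=Ines: ward='ER' → outer ELSE → other
patient=Mira: ward='PED' → outer ELSE → other
patient=Noor: ward='ER' → outer ELSE → other
patient=Omar: ward='GEN' → inner[systolic < 142] → bronze
patient=Priya: ward='ICU' → outer ELSE → other
patient=Rosa: ward='SURG' → outer ELSE → other
patient=Vik: ward='ER' → outer ELSE → other
patient=Yara: ward='ICU' → outer ELSE → other

other, other, other, drop, other, other, other, bronze, other, other, other, other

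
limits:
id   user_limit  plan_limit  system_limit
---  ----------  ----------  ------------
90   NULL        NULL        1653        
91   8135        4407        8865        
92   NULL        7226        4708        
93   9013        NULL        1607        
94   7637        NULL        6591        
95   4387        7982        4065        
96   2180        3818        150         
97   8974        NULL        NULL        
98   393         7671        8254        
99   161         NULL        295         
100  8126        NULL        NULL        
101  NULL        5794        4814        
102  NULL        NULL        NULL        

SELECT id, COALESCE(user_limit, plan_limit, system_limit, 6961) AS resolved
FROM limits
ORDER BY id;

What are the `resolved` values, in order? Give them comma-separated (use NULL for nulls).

1653, 8135, 7226, 9013, 7637, 4387, 2180, 8974, 393, 161, 8126, 5794, 6961

id=90: user_limit=NULL, plan_limit=NULL, system_limit=1653 → 1653
id=91: user_limit=8135 → 8135
id=92: user_limit=NULL, plan_limit=7226 → 7226
id=93: user_limit=9013 → 9013
id=94: user_limit=7637 → 7637
id=95: user_limit=4387 → 4387
id=96: user_limit=2180 → 2180
id=97: user_limit=8974 → 8974
id=98: user_limit=393 → 393
id=99: user_limit=161 → 161
id=100: user_limit=8126 → 8126
id=101: user_limit=NULL, plan_limit=5794 → 5794
id=102: user_limit=NULL, plan_limit=NULL, system_limit=NULL, → literal 6961 → 6961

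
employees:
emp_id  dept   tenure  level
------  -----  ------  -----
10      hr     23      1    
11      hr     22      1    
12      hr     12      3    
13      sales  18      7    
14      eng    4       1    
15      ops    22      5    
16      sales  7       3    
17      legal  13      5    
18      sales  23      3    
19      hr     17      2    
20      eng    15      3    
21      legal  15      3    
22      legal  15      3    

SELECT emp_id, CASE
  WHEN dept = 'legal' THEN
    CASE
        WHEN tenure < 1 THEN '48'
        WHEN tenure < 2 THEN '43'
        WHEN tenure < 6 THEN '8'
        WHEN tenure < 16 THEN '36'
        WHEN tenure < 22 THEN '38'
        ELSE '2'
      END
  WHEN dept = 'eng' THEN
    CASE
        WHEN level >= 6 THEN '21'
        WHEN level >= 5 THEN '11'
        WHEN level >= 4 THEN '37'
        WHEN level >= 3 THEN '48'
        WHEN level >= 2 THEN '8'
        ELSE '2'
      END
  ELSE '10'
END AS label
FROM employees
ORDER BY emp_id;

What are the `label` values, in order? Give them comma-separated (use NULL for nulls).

emp_id=10: dept='hr' → outer ELSE → 10
emp_id=11: dept='hr' → outer ELSE → 10
emp_id=12: dept='hr' → outer ELSE → 10
emp_id=13: dept='sales' → outer ELSE → 10
emp_id=14: dept='eng' → inner[ELSE] → 2
emp_id=15: dept='ops' → outer ELSE → 10
emp_id=16: dept='sales' → outer ELSE → 10
emp_id=17: dept='legal' → inner[tenure < 16] → 36
emp_id=18: dept='sales' → outer ELSE → 10
emp_id=19: dept='hr' → outer ELSE → 10
emp_id=20: dept='eng' → inner[level >= 3] → 48
emp_id=21: dept='legal' → inner[tenure < 16] → 36
emp_id=22: dept='legal' → inner[tenure < 16] → 36

10, 10, 10, 10, 2, 10, 10, 36, 10, 10, 48, 36, 36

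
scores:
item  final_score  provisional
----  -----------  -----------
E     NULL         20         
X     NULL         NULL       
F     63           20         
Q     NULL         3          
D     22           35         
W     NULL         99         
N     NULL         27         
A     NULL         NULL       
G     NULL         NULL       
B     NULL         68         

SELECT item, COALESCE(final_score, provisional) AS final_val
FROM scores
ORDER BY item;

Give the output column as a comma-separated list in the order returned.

NULL, 68, 22, 20, 63, NULL, 27, 3, 99, NULL

item=A: final_score=NULL, provisional=NULL (all NULL) → NULL
item=B: final_score=NULL, provisional=68 → 68
item=D: final_score=22 → 22
item=E: final_score=NULL, provisional=20 → 20
item=F: final_score=63 → 63
item=G: final_score=NULL, provisional=NULL (all NULL) → NULL
item=N: final_score=NULL, provisional=27 → 27
item=Q: final_score=NULL, provisional=3 → 3
item=W: final_score=NULL, provisional=99 → 99
item=X: final_score=NULL, provisional=NULL (all NULL) → NULL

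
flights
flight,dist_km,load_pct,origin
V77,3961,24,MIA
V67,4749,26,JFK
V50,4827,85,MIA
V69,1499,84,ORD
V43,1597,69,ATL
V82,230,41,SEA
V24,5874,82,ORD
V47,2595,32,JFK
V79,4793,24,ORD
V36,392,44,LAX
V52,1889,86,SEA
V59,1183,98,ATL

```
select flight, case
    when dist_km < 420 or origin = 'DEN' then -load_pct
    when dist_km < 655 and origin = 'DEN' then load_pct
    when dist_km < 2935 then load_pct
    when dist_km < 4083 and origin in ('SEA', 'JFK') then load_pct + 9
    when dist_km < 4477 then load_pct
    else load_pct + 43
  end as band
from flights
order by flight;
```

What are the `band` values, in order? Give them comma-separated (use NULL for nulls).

flight=V24: ELSE → 125
flight=V36: dist_km < 420 or origin = 'DEN' → -44
flight=V43: dist_km < 2935 → 69
flight=V47: dist_km < 2935 → 32
flight=V50: ELSE → 128
flight=V52: dist_km < 2935 → 86
flight=V59: dist_km < 2935 → 98
flight=V67: ELSE → 69
flight=V69: dist_km < 2935 → 84
flight=V77: dist_km < 4477 → 24
flight=V79: ELSE → 67
flight=V82: dist_km < 420 or origin = 'DEN' → -41

125, -44, 69, 32, 128, 86, 98, 69, 84, 24, 67, -41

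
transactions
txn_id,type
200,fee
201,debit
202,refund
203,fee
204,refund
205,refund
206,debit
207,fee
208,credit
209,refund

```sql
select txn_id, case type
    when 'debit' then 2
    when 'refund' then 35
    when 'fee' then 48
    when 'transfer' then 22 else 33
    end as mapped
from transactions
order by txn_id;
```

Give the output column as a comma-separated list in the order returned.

txn_id=200: type='fee' → 48
txn_id=201: type='debit' → 2
txn_id=202: type='refund' → 35
txn_id=203: type='fee' → 48
txn_id=204: type='refund' → 35
txn_id=205: type='refund' → 35
txn_id=206: type='debit' → 2
txn_id=207: type='fee' → 48
txn_id=208: ELSE → 33
txn_id=209: type='refund' → 35

48, 2, 35, 48, 35, 35, 2, 48, 33, 35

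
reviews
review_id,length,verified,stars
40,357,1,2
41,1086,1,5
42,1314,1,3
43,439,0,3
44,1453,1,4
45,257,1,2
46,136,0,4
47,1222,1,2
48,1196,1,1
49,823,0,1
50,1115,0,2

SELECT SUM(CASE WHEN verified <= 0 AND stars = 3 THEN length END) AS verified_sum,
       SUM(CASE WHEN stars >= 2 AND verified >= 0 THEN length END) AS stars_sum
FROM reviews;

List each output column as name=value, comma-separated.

verified_sum=439, stars_sum=7379

[verified_sum: verified <= 0 AND stars = 3]
review_id=40: ✗
review_id=41: ✗
review_id=42: ✗
review_id=43: ✓ → 439
review_id=44: ✗
review_id=45: ✗
review_id=46: ✗
review_id=47: ✗
review_id=48: ✗
review_id=49: ✗
review_id=50: ✗
verified_sum = 439
—
[stars_sum: stars >= 2 AND verified >= 0]
review_id=40: ✓ → 357
review_id=41: ✓ → 1086
review_id=42: ✓ → 1314
review_id=43: ✓ → 439
review_id=44: ✓ → 1453
review_id=45: ✓ → 257
review_id=46: ✓ → 136
review_id=47: ✓ → 1222
review_id=48: ✗
review_id=49: ✗
review_id=50: ✓ → 1115
stars_sum = 357 + 1086 + 1314 + 439 + 1453 + 257 + 136 + 1222 + 1115 = 7379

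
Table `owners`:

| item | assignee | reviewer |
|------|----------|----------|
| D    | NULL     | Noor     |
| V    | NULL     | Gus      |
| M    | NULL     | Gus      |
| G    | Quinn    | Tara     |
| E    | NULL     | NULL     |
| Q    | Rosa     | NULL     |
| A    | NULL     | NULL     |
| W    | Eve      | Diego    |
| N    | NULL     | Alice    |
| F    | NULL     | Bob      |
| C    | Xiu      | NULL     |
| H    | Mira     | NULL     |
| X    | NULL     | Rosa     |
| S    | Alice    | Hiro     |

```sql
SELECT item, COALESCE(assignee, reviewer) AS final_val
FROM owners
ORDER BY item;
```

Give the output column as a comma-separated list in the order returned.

NULL, Xiu, Noor, NULL, Bob, Quinn, Mira, Gus, Alice, Rosa, Alice, Gus, Eve, Rosa

item=A: assignee=NULL, reviewer=NULL (all NULL) → NULL
item=C: assignee=Xiu → Xiu
item=D: assignee=NULL, reviewer=Noor → Noor
item=E: assignee=NULL, reviewer=NULL (all NULL) → NULL
item=F: assignee=NULL, reviewer=Bob → Bob
item=G: assignee=Quinn → Quinn
item=H: assignee=Mira → Mira
item=M: assignee=NULL, reviewer=Gus → Gus
item=N: assignee=NULL, reviewer=Alice → Alice
item=Q: assignee=Rosa → Rosa
item=S: assignee=Alice → Alice
item=V: assignee=NULL, reviewer=Gus → Gus
item=W: assignee=Eve → Eve
item=X: assignee=NULL, reviewer=Rosa → Rosa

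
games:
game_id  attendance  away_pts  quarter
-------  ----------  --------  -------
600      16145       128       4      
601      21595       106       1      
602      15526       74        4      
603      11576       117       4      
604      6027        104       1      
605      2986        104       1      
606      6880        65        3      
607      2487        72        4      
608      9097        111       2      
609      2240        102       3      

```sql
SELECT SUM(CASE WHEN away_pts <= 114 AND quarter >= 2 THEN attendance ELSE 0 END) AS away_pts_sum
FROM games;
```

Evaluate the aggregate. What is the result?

game_id=600: ✗
game_id=601: ✗
game_id=602: ✓ → 15526
game_id=603: ✗
game_id=604: ✗
game_id=605: ✗
game_id=606: ✓ → 6880
game_id=607: ✓ → 2487
game_id=608: ✓ → 9097
game_id=609: ✓ → 2240
away_pts_sum = 15526 + 6880 + 2487 + 9097 + 2240 = 36230

36230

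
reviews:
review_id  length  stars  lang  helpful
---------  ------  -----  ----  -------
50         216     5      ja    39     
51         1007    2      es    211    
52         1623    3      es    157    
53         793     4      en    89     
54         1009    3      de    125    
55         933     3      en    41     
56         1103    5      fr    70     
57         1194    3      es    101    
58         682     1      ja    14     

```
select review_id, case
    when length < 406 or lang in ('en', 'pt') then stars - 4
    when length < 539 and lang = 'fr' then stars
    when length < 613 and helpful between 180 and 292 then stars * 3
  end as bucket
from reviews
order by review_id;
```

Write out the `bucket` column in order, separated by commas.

1, NULL, NULL, 0, NULL, -1, NULL, NULL, NULL

review_id=50: length < 406 or lang in ('en', 'pt') → 1
review_id=51: (no match → NULL) → NULL
review_id=52: (no match → NULL) → NULL
review_id=53: length < 406 or lang in ('en', 'pt') → 0
review_id=54: (no match → NULL) → NULL
review_id=55: length < 406 or lang in ('en', 'pt') → -1
review_id=56: (no match → NULL) → NULL
review_id=57: (no match → NULL) → NULL
review_id=58: (no match → NULL) → NULL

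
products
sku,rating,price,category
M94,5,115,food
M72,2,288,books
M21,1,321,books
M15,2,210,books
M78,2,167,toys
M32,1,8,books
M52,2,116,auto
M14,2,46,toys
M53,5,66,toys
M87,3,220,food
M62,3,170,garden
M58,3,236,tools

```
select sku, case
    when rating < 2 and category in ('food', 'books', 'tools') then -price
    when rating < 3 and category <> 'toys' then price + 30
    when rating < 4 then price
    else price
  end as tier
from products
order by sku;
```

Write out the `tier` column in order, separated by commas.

46, 240, -321, -8, 146, 66, 236, 170, 318, 167, 220, 115

sku=M14: rating < 4 → 46
sku=M15: rating < 3 and category <> 'toys' → 240
sku=M21: rating < 2 and category in ('food', 'books', 'tools') → -321
sku=M32: rating < 2 and category in ('food', 'books', 'tools') → -8
sku=M52: rating < 3 and category <> 'toys' → 146
sku=M53: ELSE → 66
sku=M58: rating < 4 → 236
sku=M62: rating < 4 → 170
sku=M72: rating < 3 and category <> 'toys' → 318
sku=M78: rating < 4 → 167
sku=M87: rating < 4 → 220
sku=M94: ELSE → 115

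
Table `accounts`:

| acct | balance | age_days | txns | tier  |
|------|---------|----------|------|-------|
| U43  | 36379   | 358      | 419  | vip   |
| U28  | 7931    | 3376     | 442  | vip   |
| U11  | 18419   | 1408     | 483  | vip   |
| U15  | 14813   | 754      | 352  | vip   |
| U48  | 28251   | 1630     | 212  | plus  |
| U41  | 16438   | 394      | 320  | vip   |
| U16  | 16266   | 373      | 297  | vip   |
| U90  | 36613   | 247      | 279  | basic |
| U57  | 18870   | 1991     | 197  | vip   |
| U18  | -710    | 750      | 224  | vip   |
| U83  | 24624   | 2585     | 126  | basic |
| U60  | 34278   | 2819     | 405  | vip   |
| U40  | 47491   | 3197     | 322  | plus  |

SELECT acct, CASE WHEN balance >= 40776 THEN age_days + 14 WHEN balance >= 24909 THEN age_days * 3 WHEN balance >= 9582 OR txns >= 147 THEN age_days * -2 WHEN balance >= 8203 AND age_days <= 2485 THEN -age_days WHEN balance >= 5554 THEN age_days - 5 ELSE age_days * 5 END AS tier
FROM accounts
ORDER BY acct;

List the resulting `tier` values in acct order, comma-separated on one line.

acct=U11: balance >= 9582 OR txns >= 147 → -2816
acct=U15: balance >= 9582 OR txns >= 147 → -1508
acct=U16: balance >= 9582 OR txns >= 147 → -746
acct=U18: balance >= 9582 OR txns >= 147 → -1500
acct=U28: balance >= 9582 OR txns >= 147 → -6752
acct=U40: balance >= 40776 → 3211
acct=U41: balance >= 9582 OR txns >= 147 → -788
acct=U43: balance >= 24909 → 1074
acct=U48: balance >= 24909 → 4890
acct=U57: balance >= 9582 OR txns >= 147 → -3982
acct=U60: balance >= 24909 → 8457
acct=U83: balance >= 9582 OR txns >= 147 → -5170
acct=U90: balance >= 24909 → 741

-2816, -1508, -746, -1500, -6752, 3211, -788, 1074, 4890, -3982, 8457, -5170, 741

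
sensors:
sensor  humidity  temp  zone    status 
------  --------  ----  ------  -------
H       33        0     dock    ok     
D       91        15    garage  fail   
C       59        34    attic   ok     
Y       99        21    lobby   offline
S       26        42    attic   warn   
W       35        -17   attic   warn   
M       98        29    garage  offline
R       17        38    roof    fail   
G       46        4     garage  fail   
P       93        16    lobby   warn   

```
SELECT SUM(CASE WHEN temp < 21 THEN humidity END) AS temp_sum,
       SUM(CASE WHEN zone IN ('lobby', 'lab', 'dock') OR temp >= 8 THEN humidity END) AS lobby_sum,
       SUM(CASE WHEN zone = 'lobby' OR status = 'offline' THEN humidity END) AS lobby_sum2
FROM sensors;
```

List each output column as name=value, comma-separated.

[temp_sum: temp < 21]
sensor=H: ✓ → 33
sensor=D: ✓ → 91
sensor=C: ✗
sensor=Y: ✗
sensor=S: ✗
sensor=W: ✓ → 35
sensor=M: ✗
sensor=R: ✗
sensor=G: ✓ → 46
sensor=P: ✓ → 93
temp_sum = 33 + 91 + 35 + 46 + 93 = 298
—
[lobby_sum: zone IN ('lobby', 'lab', 'dock') OR temp >= 8]
sensor=H: ✓ → 33
sensor=D: ✓ → 91
sensor=C: ✓ → 59
sensor=Y: ✓ → 99
sensor=S: ✓ → 26
sensor=W: ✗
sensor=M: ✓ → 98
sensor=R: ✓ → 17
sensor=G: ✗
sensor=P: ✓ → 93
lobby_sum = 33 + 91 + 59 + 99 + 26 + 98 + 17 + 93 = 516
—
[lobby_sum2: zone = 'lobby' OR status = 'offline']
sensor=H: ✗
sensor=D: ✗
sensor=C: ✗
sensor=Y: ✓ → 99
sensor=S: ✗
sensor=W: ✗
sensor=M: ✓ → 98
sensor=R: ✗
sensor=G: ✗
sensor=P: ✓ → 93
lobby_sum2 = 99 + 98 + 93 = 290

temp_sum=298, lobby_sum=516, lobby_sum2=290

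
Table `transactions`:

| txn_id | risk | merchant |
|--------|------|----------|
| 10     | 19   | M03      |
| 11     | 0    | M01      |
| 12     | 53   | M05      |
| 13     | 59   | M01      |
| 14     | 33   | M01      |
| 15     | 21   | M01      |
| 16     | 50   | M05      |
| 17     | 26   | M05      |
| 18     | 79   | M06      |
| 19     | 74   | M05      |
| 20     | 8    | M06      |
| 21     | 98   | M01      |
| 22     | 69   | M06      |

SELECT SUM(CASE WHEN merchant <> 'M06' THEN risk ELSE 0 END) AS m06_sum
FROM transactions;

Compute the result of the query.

433

txn_id=10: ✓ → 19
txn_id=11: ✓ → 0
txn_id=12: ✓ → 53
txn_id=13: ✓ → 59
txn_id=14: ✓ → 33
txn_id=15: ✓ → 21
txn_id=16: ✓ → 50
txn_id=17: ✓ → 26
txn_id=18: ✗
txn_id=19: ✓ → 74
txn_id=20: ✗
txn_id=21: ✓ → 98
txn_id=22: ✗
m06_sum = 19 + 53 + 59 + 33 + 21 + 50 + 26 + 74 + 98 = 433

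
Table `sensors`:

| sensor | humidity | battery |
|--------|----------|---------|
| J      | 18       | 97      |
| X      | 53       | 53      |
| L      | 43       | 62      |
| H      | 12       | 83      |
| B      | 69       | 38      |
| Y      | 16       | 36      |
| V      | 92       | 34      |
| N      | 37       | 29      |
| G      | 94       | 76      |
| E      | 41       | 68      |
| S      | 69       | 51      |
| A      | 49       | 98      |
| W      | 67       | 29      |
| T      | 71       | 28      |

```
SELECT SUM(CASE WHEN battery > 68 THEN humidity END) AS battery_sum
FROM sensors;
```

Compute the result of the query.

173

sensor=J: ✓ → 18
sensor=X: ✗
sensor=L: ✗
sensor=H: ✓ → 12
sensor=B: ✗
sensor=Y: ✗
sensor=V: ✗
sensor=N: ✗
sensor=G: ✓ → 94
sensor=E: ✗
sensor=S: ✗
sensor=A: ✓ → 49
sensor=W: ✗
sensor=T: ✗
battery_sum = 18 + 12 + 94 + 49 = 173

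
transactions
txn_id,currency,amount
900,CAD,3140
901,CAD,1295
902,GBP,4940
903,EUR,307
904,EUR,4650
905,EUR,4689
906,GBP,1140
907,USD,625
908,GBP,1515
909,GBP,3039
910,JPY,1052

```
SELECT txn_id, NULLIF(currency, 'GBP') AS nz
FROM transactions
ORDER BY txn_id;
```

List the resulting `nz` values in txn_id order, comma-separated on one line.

txn_id=900: currency=CAD vs GBP: differ → CAD
txn_id=901: currency=CAD vs GBP: differ → CAD
txn_id=902: currency=GBP vs GBP: equal → NULL
txn_id=903: currency=EUR vs GBP: differ → EUR
txn_id=904: currency=EUR vs GBP: differ → EUR
txn_id=905: currency=EUR vs GBP: differ → EUR
txn_id=906: currency=GBP vs GBP: equal → NULL
txn_id=907: currency=USD vs GBP: differ → USD
txn_id=908: currency=GBP vs GBP: equal → NULL
txn_id=909: currency=GBP vs GBP: equal → NULL
txn_id=910: currency=JPY vs GBP: differ → JPY

CAD, CAD, NULL, EUR, EUR, EUR, NULL, USD, NULL, NULL, JPY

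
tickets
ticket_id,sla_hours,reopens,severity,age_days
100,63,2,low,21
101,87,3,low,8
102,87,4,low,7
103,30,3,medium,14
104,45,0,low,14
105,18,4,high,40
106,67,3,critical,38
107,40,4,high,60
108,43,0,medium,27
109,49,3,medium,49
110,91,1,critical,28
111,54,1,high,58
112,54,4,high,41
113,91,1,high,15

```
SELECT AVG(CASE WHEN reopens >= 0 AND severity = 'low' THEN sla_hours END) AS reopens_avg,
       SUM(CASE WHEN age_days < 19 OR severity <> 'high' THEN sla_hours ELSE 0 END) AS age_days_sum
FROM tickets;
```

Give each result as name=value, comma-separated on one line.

[reopens_avg: reopens >= 0 AND severity = 'low']
ticket_id=100: ✓ → 63
ticket_id=101: ✓ → 87
ticket_id=102: ✓ → 87
ticket_id=103: ✗
ticket_id=104: ✓ → 45
ticket_id=105: ✗
ticket_id=106: ✗
ticket_id=107: ✗
ticket_id=108: ✗
ticket_id=109: ✗
ticket_id=110: ✗
ticket_id=111: ✗
ticket_id=112: ✗
ticket_id=113: ✗
reopens_avg = (63 + 87 + 87 + 45) / 4 = 70.5
—
[age_days_sum: age_days < 19 OR severity <> 'high']
ticket_id=100: ✓ → 63
ticket_id=101: ✓ → 87
ticket_id=102: ✓ → 87
ticket_id=103: ✓ → 30
ticket_id=104: ✓ → 45
ticket_id=105: ✗
ticket_id=106: ✓ → 67
ticket_id=107: ✗
ticket_id=108: ✓ → 43
ticket_id=109: ✓ → 49
ticket_id=110: ✓ → 91
ticket_id=111: ✗
ticket_id=112: ✗
ticket_id=113: ✓ → 91
age_days_sum = 63 + 87 + 87 + 30 + 45 + 67 + 43 + 49 + 91 + 91 = 653

reopens_avg=70.5, age_days_sum=653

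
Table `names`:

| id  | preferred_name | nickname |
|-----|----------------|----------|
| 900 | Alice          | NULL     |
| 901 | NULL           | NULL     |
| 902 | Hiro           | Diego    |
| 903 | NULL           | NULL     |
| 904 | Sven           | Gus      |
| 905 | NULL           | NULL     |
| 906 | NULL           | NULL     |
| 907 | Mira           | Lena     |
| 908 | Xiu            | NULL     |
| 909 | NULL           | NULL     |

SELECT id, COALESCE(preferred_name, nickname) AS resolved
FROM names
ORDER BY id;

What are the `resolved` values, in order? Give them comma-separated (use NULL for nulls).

Alice, NULL, Hiro, NULL, Sven, NULL, NULL, Mira, Xiu, NULL

id=900: preferred_name=Alice → Alice
id=901: preferred_name=NULL, nickname=NULL (all NULL) → NULL
id=902: preferred_name=Hiro → Hiro
id=903: preferred_name=NULL, nickname=NULL (all NULL) → NULL
id=904: preferred_name=Sven → Sven
id=905: preferred_name=NULL, nickname=NULL (all NULL) → NULL
id=906: preferred_name=NULL, nickname=NULL (all NULL) → NULL
id=907: preferred_name=Mira → Mira
id=908: preferred_name=Xiu → Xiu
id=909: preferred_name=NULL, nickname=NULL (all NULL) → NULL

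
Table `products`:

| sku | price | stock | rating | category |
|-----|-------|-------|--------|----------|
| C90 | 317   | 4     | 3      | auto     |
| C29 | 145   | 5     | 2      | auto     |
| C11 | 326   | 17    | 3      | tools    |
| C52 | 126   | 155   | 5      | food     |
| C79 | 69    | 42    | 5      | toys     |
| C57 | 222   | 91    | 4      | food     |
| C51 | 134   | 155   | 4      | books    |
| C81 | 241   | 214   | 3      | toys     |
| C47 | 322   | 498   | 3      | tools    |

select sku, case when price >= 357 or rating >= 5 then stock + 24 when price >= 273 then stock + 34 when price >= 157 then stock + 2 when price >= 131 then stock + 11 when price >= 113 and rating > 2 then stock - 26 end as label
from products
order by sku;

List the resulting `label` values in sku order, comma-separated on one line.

51, 16, 532, 166, 179, 93, 66, 216, 38

sku=C11: price >= 273 → 51
sku=C29: price >= 131 → 16
sku=C47: price >= 273 → 532
sku=C51: price >= 131 → 166
sku=C52: price >= 357 or rating >= 5 → 179
sku=C57: price >= 157 → 93
sku=C79: price >= 357 or rating >= 5 → 66
sku=C81: price >= 157 → 216
sku=C90: price >= 273 → 38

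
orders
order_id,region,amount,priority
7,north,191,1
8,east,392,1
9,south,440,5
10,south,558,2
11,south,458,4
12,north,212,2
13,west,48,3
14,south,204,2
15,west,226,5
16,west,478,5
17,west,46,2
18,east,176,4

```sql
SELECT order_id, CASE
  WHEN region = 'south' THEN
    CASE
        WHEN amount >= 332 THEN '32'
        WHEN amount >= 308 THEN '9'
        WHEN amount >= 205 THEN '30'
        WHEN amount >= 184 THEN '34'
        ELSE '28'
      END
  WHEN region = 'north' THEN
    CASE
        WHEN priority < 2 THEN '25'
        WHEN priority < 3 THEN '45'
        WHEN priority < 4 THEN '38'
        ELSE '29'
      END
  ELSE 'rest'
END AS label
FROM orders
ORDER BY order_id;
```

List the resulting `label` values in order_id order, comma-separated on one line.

25, rest, 32, 32, 32, 45, rest, 34, rest, rest, rest, rest

order_id=7: region='north' → inner[priority < 2] → 25
order_id=8: region='east' → outer ELSE → rest
order_id=9: region='south' → inner[amount >= 332] → 32
order_id=10: region='south' → inner[amount >= 332] → 32
order_id=11: region='south' → inner[amount >= 332] → 32
order_id=12: region='north' → inner[priority < 3] → 45
order_id=13: region='west' → outer ELSE → rest
order_id=14: region='south' → inner[amount >= 184] → 34
order_id=15: region='west' → outer ELSE → rest
order_id=16: region='west' → outer ELSE → rest
order_id=17: region='west' → outer ELSE → rest
order_id=18: region='east' → outer ELSE → rest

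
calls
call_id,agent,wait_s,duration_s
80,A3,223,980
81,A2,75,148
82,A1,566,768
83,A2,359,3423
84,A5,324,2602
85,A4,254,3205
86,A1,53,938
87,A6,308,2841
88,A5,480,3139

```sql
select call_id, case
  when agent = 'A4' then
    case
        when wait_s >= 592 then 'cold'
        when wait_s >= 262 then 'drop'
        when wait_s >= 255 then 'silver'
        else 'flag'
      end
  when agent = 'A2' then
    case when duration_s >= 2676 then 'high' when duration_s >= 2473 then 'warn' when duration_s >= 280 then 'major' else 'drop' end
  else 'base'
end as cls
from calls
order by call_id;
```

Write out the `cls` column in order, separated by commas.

base, drop, base, high, base, flag, base, base, base

call_id=80: agent='A3' → outer ELSE → base
call_id=81: agent='A2' → inner[ELSE] → drop
call_id=82: agent='A1' → outer ELSE → base
call_id=83: agent='A2' → inner[duration_s >= 2676] → high
call_id=84: agent='A5' → outer ELSE → base
call_id=85: agent='A4' → inner[ELSE] → flag
call_id=86: agent='A1' → outer ELSE → base
call_id=87: agent='A6' → outer ELSE → base
call_id=88: agent='A5' → outer ELSE → base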